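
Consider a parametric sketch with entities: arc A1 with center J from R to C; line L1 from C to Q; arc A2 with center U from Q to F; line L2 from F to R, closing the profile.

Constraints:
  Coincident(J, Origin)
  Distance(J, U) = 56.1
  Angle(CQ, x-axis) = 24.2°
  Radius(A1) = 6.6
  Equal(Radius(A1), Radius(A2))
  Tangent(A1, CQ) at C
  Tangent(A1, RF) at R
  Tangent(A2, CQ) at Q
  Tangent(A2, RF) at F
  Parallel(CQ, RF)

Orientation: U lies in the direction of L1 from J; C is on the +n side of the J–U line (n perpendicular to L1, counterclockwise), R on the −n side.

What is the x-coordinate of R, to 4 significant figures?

2.705

J is at the origin and U lies 56.1 along u from J, so U = 56.1·u = (51.17, 23.00). Tangency of A1 to both parallel lines with radius 6.6 puts C and R at J ± 6.6·n: C = (-2.705, 6.020), R = (2.705, -6.020). So R.x = 2.705.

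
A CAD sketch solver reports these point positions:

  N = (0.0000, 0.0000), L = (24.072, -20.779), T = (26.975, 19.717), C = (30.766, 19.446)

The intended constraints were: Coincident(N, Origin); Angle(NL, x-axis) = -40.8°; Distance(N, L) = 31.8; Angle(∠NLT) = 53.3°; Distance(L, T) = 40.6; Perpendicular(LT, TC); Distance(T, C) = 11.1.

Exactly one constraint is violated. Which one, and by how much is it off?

Distance(T, C) = 11.1 — off by 7.30.

N = (0.00, 0.00) ✓; NL at -40.80° ✓; |NL| = 31.80 ✓; ∠NLT = 53.30° ✓; |LT| = 40.60 ✓; ∠(LT, TC) = 89.99° ✓; |TC| = 3.801 ✗.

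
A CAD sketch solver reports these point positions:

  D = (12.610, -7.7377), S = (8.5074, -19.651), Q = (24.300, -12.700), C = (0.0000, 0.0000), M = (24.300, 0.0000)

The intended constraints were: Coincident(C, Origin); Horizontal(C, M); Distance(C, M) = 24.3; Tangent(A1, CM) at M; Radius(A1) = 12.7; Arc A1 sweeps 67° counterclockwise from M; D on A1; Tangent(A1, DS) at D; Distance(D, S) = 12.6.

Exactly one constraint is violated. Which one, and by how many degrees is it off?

Tangent(A1, DS) at D — off by 4.00°.

C = (0.00, 0.00) ✓; C.y = 0.00, M.y = 0.00 ✓; |CM| = 24.30 ✓; ∠(QM, MC) = 90.00° ✓; |QM| = 12.70 ✓; bearing(Q→D) − bearing(Q→M) = 67.00° ✓; |QD| = 12.70 ✓; ∠(QD, DS) = 86.00° ✗; |DS| = 12.60 ✓.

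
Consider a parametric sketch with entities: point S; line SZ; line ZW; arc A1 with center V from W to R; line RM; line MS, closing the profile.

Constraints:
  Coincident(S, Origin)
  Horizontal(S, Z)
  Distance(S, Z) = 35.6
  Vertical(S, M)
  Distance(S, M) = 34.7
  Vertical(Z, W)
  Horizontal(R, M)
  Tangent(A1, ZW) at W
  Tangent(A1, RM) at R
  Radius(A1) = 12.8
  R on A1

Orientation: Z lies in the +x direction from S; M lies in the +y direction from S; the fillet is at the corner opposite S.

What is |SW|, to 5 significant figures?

41.797

The virtual corner opposite S is at (35.600, 34.700). A1 meets ZW tangentially, so VW is at right angles to ZW and since A1 is tangent to RM there, VR ⟂ RM, with radius 12.8, so the center V sits 12.8 in from both sides at V = (22.800, 21.900). That places the tangent points at W = (35.600, 21.900) on ZW and R = (22.800, 34.700) on RM. Then |SW| = |W − S| = 41.797.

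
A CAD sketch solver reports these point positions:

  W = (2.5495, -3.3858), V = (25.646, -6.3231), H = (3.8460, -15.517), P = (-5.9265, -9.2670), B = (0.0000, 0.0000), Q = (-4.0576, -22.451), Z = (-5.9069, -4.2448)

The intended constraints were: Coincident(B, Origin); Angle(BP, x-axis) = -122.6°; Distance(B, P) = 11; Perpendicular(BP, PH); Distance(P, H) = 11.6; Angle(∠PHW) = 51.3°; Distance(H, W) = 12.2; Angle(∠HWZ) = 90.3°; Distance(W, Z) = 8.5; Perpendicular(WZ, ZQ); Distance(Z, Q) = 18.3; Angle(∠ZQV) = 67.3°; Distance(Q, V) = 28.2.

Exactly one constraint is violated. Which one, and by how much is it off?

Distance(Q, V) = 28.2 — off by 5.60.

B = (0.00, 0.00) ✓; BP at -122.6° ✓; |BP| = 11.00 ✓; ∠(BP, PH) = 90.00° ✓; |PH| = 11.60 ✓; ∠PHW = 51.30° ✓; |HW| = 12.20 ✓; ∠HWZ = 90.30° ✓; |WZ| = 8.500 ✓; ∠(WZ, ZQ) = 90.00° ✓; |ZQ| = 18.30 ✓; ∠ZQV = 67.30° ✓; |QV| = 33.80 ✗.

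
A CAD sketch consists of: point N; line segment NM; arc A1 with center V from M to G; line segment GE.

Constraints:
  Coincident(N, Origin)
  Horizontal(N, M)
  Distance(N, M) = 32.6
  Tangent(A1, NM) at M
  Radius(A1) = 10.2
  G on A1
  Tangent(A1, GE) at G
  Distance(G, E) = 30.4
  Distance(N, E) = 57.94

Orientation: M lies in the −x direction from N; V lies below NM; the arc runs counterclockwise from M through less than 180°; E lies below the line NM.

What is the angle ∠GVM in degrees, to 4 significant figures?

93.89°

Checks: |VG| = 10.20 ✓; ∠(VG, GE) = 90.00° ✓; |GE| = 30.40 ✓; |NE| = 57.94 ✓.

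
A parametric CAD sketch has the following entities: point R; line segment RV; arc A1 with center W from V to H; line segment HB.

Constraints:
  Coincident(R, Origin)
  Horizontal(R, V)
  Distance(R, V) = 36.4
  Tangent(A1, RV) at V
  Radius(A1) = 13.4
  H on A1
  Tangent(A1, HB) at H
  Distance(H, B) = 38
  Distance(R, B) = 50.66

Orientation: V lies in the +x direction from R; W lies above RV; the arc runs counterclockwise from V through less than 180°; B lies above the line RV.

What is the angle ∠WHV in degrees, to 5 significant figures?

20.007°

Checks: R.y = 0.00, V.y = 0.00 ✓; |WH| = 13.40 ✓; ∠(WH, HB) = 90.00° ✓; |HB| = 38.00 ✓; |RB| = 50.66 ✓.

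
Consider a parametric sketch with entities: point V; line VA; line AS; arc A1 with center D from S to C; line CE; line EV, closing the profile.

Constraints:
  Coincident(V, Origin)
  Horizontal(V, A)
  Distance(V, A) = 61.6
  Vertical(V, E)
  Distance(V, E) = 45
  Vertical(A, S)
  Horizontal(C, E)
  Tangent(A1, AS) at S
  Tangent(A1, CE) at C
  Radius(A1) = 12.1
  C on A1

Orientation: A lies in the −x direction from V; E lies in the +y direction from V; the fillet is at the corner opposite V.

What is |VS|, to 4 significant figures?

69.84

V is at the origin; V and A share the same y with |VA| = 61.6 and A on the −x side, so A = (-61.60, 0.000). VE is vertical with |VE| = 45.0 and E on the +y side, so E = (0.000, 45.00). The virtual corner opposite V is at (-61.60, 45.00). The tangent condition forces DS to be normal to AS and since A1 is tangent to CE there, DC ⟂ CE, with radius 12.1, so the center D sits 12.1 in from both sides at D = (-49.50, 32.90). That places the tangent points at S = (-61.60, 32.90) on AS and C = (-49.50, 45.00) on CE. Then |VS| = |S − V| = 69.84.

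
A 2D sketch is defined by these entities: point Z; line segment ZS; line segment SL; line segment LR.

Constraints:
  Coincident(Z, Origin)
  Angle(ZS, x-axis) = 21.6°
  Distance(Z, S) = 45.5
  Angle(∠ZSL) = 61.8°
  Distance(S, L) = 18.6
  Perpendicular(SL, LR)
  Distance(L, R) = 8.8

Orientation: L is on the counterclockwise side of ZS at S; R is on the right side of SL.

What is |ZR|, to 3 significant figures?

49.0

Z is at the origin; ZS runs at 21.6° with length 45.5, so S = 45.5·(cos 21.6°, sin 21.6°) = (42.3, 16.7). ∠ZSL = 61.8°, so SL runs at 21.6° + (180° − 61.8°) = 140° from the x-axis; with |SL| = 18.6, L = S + 18.6·(cos 140°, sin 140°) = (28.1, 28.8). SL is perpendicular to LR; with |LR| = 8.8 on the right of SL, R = L + 8.8·(0.645, 0.764) = (33.8, 35.5). Then |ZR| = |R − Z| = 49.0.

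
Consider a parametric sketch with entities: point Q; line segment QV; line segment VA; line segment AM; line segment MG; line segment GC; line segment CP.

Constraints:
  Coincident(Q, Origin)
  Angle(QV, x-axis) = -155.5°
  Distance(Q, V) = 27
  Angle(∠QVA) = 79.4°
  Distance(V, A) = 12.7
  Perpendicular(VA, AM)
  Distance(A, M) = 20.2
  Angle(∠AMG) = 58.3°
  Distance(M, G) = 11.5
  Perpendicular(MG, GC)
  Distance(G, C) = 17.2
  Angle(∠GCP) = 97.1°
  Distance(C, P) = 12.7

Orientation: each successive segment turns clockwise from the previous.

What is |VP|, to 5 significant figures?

23.988

The perpendicularity gives GC at right angles to MG, so GC runs at 162.20°; with |GC| = 17.2, C = (-27.903, 0.29246). ∠GCP = 97.1° gives CP at 79.300° from the x-axis; with |CP| = 12.7, P = (-25.546, 12.772). Then |VP| = |P − V| = 23.988.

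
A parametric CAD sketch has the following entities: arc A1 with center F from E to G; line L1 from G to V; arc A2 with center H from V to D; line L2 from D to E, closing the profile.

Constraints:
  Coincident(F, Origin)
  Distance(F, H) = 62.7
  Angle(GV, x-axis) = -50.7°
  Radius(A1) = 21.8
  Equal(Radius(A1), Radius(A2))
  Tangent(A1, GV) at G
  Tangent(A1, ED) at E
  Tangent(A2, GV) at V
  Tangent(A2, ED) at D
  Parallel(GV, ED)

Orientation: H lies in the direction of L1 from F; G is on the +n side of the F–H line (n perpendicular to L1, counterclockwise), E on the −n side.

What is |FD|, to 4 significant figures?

66.38

The slot axis is L1's direction at -50.7°, so u = (cos -50.7°, sin -50.7°) = (0.6334, -0.7738) and n = (−sin -50.7°, cos -50.7°) = (0.7738, 0.6334). F is at the origin and H lies 62.7 along u from F, so H = 62.7·u = (39.71, -48.52). Tangency of A1 to both parallel lines with radius 21.8 puts G and E at F ± 21.8·n: G = (16.87, 13.81), E = (-16.87, -13.81). Equal radii place V and D the same way about H: V = H + 21.8·n = (56.58, -34.71), D = H − 21.8·n = (22.84, -62.33). Then |FD| = |D − F| = 66.38.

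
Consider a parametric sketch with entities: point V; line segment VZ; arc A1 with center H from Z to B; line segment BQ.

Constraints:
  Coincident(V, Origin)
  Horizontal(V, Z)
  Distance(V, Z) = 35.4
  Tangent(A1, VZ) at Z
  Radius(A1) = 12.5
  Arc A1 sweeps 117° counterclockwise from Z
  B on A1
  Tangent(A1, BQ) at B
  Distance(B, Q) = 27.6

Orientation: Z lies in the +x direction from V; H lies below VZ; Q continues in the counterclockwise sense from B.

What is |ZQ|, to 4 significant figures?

42.79

V is at the origin; VZ is horizontal with |VZ| = 35.4 and Z on the +x side, so Z = (35.40, 0.000). The tangent condition forces HZ to be normal to VZ, so H = Z + (0, -12.5) = (35.40, -12.50). On A1, Z sits at bearing 90° from H; a 117° counterclockwise sweep puts B at bearing 207°, so B = H + 12.5·(cos 207°, sin 207°) = (24.26, -18.17). Since A1 is tangent to BQ there, HB ⟂ BQ, so BQ runs along (−sin 207°, cos 207°); with |BQ| = 27.6, Q = (36.79, -42.77). Then |ZQ| = |Q − Z| = 42.79.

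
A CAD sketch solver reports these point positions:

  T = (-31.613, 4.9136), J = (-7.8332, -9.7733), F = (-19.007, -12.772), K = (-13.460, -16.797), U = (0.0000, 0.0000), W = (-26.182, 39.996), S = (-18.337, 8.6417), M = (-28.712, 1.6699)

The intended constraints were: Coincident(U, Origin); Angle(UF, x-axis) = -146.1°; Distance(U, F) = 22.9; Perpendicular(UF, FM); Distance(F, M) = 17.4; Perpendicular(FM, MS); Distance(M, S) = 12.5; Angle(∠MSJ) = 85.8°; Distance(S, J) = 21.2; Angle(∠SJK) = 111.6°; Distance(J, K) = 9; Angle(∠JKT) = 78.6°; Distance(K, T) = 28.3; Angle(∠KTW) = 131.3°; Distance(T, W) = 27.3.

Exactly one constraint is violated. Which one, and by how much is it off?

Distance(T, W) = 27.3 — off by 8.20.

U = (0.00, 0.00) ✓; UF at -146.1° ✓; |UF| = 22.90 ✓; ∠(UF, FM) = 90.00° ✓; |FM| = 17.40 ✓; ∠(FM, MS) = 90.00° ✓; |MS| = 12.50 ✓; ∠MSJ = 85.80° ✓; |SJ| = 21.20 ✓; ∠SJK = 111.6° ✓; |JK| = 9.000 ✓; ∠JKT = 78.60° ✓; |KT| = 28.30 ✓; ∠KTW = 131.3° ✓; |TW| = 35.50 ✗.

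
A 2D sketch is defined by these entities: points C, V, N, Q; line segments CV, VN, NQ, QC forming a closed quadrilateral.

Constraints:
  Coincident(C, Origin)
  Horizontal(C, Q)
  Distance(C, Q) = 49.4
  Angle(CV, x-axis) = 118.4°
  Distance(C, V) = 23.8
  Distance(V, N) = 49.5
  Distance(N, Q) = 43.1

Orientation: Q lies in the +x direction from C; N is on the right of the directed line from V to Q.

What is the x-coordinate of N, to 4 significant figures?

12.58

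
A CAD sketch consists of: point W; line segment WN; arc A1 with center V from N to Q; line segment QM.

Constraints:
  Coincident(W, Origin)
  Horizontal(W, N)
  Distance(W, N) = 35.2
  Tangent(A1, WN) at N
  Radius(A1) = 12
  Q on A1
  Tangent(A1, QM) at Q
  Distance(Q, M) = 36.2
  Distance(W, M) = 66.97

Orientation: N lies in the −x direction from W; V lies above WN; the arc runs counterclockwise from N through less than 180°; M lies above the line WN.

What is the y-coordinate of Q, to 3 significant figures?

18.9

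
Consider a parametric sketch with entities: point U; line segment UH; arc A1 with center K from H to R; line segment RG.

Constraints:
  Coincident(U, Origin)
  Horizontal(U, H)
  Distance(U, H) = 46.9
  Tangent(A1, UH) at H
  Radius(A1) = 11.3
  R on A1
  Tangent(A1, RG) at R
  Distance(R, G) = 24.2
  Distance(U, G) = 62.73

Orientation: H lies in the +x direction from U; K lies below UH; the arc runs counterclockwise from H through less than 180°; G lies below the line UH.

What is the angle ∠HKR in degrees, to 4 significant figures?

121.8°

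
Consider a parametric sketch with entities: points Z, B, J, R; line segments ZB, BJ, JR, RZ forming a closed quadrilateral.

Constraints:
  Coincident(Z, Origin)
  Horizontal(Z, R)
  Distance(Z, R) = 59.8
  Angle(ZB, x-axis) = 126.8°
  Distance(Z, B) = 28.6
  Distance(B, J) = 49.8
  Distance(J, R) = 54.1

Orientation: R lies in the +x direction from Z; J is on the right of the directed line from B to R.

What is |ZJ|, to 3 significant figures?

21.4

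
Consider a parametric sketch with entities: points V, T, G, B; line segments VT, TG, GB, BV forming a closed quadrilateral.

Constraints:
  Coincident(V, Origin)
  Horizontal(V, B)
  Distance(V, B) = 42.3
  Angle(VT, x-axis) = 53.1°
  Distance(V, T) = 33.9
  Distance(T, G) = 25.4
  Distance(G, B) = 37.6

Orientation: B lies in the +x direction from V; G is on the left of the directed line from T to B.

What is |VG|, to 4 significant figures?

57.48

V is at the origin; V and B share the same y with |VB| = 42.3 and B in +x, so B = (42.3, 0). VT runs at 53.1° with |VT| = 33.9, so T = (20.35, 27.11). G is determined by |TG| = 25.4 and |GB| = 37.6 together: it lies at the intersection of circle(T, 25.4) and circle(B, 37.6). With |TB| = 34.88, the foot of the radical line on TB is 6.421 from T and the perpendicular offset is √(25.4² − 6.421²) = 24.57. Taking the left-of-TB solution: G = (43.50, 37.58).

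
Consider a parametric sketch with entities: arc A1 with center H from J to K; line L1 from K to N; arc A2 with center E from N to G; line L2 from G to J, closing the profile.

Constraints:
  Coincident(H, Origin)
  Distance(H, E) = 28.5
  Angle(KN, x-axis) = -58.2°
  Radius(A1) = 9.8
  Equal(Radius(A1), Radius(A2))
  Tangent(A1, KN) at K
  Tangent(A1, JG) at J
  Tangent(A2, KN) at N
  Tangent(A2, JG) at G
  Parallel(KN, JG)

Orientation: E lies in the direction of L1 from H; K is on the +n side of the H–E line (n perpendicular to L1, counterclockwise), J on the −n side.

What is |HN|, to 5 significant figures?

30.138

The slot axis is L1's direction at -58.2°, so u = (cos -58.2°, sin -58.2°) = (0.52696, -0.84989) and n = (−sin -58.2°, cos -58.2°) = (0.84989, 0.52696). H is at the origin and E lies 28.5 along u from H, so E = 28.5·u = (15.018, -24.222). Tangency of A1 to both parallel lines with radius 9.8 puts K and J at H ± 9.8·n: K = (8.3289, 5.1642), J = (-8.3289, -5.1642). Equal radii place N and G the same way about E: N = E + 9.8·n = (23.347, -19.058), G = E − 9.8·n = (6.6893, -29.386). Then |HN| = |N − H| = 30.138.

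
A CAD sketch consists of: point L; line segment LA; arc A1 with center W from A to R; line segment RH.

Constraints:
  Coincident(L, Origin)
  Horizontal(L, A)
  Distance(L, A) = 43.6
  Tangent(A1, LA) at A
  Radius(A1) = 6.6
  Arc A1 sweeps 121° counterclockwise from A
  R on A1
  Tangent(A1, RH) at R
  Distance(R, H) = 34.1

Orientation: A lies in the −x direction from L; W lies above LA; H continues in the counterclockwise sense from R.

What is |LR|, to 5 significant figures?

39.238

A1 meets LA tangentially, so WA is at right angles to LA, so W = A + (0, 6.6) = (-43.600, 6.6000). On A1, A sits at bearing -90° from W; a 121° counterclockwise sweep puts R at bearing 31°, so R = W + 6.6·(cos 31°, sin 31°) = (-37.943, 9.9993). Then |LR| = |R − L| = 39.238.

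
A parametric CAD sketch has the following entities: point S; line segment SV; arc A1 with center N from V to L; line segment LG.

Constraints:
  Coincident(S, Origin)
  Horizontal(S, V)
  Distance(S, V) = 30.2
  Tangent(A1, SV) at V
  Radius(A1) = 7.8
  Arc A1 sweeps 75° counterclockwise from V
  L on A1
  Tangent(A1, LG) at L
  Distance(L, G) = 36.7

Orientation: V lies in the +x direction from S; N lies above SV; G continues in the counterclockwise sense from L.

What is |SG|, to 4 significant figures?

62.70

S is at the origin; SV is horizontal with |SV| = 30.2 and V on the +x side, so V = (30.20, 0.000). A1 meets SV tangentially, so NV is at right angles to SV, so N = V + (0, 7.8) = (30.20, 7.800). On A1, V sits at bearing -90° from N; a 75° counterclockwise sweep puts L at bearing -15°, so L = N + 7.8·(cos -15°, sin -15°) = (37.73, 5.781). Since A1 is tangent to LG there, NL ⟂ LG, so LG runs along (−sin -15°, cos -15°); with |LG| = 36.7, G = (47.23, 41.23). Then |SG| = |G − S| = 62.70.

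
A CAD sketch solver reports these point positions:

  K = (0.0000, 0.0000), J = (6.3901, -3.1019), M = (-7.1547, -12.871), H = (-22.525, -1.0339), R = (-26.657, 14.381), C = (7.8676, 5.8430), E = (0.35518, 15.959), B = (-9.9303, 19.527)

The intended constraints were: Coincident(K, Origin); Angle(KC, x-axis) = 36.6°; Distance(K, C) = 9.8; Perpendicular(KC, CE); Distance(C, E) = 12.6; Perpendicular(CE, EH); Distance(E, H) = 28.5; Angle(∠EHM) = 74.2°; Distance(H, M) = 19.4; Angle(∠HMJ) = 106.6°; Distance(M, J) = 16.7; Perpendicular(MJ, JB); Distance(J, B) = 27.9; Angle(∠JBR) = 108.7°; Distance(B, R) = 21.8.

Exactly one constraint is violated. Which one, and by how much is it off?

Distance(B, R) = 21.8 — off by 4.30.

K = (0.00, 0.00) ✓; KC at 36.60° ✓; |KC| = 9.800 ✓; ∠(KC, CE) = 90.00° ✓; |CE| = 12.60 ✓; ∠(CE, EH) = 90.00° ✓; |EH| = 28.50 ✓; ∠EHM = 74.20° ✓; |HM| = 19.40 ✓; ∠HMJ = 106.6° ✓; |MJ| = 16.70 ✓; ∠(MJ, JB) = 90.00° ✓; |JB| = 27.90 ✓; ∠JBR = 108.7° ✓; |BR| = 17.50 ✗.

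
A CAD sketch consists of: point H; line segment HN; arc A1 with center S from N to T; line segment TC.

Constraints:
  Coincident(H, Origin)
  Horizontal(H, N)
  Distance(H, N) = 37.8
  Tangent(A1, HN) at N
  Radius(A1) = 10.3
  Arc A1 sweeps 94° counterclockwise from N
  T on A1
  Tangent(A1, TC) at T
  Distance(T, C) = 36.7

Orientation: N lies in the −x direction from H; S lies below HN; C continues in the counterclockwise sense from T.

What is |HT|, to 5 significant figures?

49.321

Since A1 is tangent to HN there, SN ⟂ HN, so S = N + (0, -10.3) = (-37.800, -10.300). On A1, N sits at bearing 90° from S; a 94° counterclockwise sweep puts T at bearing 184°, so T = S + 10.3·(cos 184°, sin 184°) = (-48.075, -11.018). Then |HT| = |T − H| = 49.321.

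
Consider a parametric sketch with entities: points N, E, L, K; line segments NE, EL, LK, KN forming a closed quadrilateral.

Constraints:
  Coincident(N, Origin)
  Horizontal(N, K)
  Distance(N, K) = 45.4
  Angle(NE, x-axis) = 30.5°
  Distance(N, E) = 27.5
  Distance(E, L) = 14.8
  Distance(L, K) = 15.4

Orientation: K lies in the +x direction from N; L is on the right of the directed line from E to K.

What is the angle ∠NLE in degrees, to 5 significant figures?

65.832°

N is at the origin; NK is horizontal with |NK| = 45.4 and K in +x, so K = (45.4, 0). NE runs at 30.5° with |NE| = 27.5, so E = (23.695, 13.957). L is determined by |EL| = 14.8 and |LK| = 15.4 together: it lies at the intersection of circle(E, 14.8) and circle(K, 15.4). With |EK| = 25.805, the foot of the radical line on EK is 12.552 from E and the perpendicular offset is √(14.8² − 12.552²) = 7.8420. Taking the right-of-EK solution: L = (30.011, 0.57261).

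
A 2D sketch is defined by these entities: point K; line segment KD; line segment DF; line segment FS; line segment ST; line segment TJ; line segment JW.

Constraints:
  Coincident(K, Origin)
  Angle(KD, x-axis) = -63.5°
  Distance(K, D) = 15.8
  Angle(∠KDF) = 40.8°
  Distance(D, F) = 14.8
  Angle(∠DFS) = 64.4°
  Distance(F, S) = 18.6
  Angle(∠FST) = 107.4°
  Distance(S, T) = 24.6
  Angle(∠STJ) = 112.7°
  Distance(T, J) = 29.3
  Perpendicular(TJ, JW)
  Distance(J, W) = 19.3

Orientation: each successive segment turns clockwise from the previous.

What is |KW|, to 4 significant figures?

35.31

∠STJ = 112.7° gives TJ at -98.20° from the x-axis; with |TJ| = 29.3, J = (24.21, -37.69). TJ ⟂ JW, so JW runs at 171.8°; with |JW| = 19.3, W = (5.111, -34.94). Then |KW| = |W − K| = 35.31.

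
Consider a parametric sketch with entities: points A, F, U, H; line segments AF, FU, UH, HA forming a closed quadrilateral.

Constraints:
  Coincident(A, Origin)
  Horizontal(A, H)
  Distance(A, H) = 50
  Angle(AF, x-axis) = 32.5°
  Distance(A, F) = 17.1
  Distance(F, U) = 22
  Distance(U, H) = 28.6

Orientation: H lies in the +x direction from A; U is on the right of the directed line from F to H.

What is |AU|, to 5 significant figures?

25.908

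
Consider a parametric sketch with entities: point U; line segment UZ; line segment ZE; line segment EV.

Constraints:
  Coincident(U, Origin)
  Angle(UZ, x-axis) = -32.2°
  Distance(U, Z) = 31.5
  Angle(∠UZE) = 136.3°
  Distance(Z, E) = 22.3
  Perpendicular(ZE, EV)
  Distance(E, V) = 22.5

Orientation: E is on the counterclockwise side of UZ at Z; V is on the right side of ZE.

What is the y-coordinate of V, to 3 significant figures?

-34.4

∠UZE = 136.3°, so ZE runs at -32.2° + (180° − 136.3°) = 11.5° from the x-axis; with |ZE| = 22.3, E = Z + 22.3·(cos 11.5°, sin 11.5°) = (48.5, -12.3). ZE is perpendicular to EV; with |EV| = 22.5 on the right of ZE, V = E + 22.5·(0.199, -0.980) = (53.0, -34.4). So V.y = -34.4.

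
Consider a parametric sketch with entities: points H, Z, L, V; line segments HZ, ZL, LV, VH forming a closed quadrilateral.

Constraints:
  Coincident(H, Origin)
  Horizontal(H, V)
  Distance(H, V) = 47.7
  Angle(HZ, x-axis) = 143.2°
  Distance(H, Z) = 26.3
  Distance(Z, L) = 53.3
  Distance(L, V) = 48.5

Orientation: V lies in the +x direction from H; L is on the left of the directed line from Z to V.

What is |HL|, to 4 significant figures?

49.50

Checks: |ZL| = 53.30 ✓; |LV| = 48.50 ✓.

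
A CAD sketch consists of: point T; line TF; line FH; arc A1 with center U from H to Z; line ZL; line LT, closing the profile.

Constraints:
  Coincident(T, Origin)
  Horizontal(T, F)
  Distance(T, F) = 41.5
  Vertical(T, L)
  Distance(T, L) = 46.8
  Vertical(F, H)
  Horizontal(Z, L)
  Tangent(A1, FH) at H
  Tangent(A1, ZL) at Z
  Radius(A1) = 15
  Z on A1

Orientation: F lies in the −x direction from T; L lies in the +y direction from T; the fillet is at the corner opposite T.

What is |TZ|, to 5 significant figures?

53.782

T is at the origin; T and F share the same y with |TF| = 41.5 and F on the −x side, so F = (-41.500, 0.0000). T and L share the same x with |TL| = 46.8 and L on the +y side, so L = (0.0000, 46.800). The virtual corner opposite T is at (-41.500, 46.800). The tangent condition forces UH to be normal to FH and tangency of A1 to ZL means the radius UZ is perpendicular to ZL, with radius 15.0, so the center U sits 15.0 in from both sides at U = (-26.500, 31.800). That places the tangent points at H = (-41.500, 31.800) on FH and Z = (-26.500, 46.800) on ZL. Then |TZ| = |Z − T| = 53.782.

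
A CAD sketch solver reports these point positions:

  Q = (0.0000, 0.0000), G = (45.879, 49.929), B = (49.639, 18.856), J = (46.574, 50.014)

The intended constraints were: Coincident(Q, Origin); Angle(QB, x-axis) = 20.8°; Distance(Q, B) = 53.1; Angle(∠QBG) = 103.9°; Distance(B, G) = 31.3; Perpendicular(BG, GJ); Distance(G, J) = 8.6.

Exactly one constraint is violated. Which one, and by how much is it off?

Distance(G, J) = 8.6 — off by 7.90.

Q = (0.00, 0.00) ✓; QB at 20.80° ✓; |QB| = 53.10 ✓; ∠QBG = 103.9° ✓; |BG| = 31.30 ✓; ∠(BG, GJ) = 89.93° ✓; |GJ| = 0.7002 ✗.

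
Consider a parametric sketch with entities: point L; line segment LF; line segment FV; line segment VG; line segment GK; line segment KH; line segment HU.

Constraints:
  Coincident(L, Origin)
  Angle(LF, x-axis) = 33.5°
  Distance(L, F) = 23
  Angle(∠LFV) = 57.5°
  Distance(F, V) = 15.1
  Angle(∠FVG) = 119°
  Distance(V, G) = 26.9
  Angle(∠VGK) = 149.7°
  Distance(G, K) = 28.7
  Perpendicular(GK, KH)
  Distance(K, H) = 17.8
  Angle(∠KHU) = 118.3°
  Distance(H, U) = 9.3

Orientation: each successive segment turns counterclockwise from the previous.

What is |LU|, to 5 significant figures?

25.095

L is at the origin; LF runs at 33.5° with length 23.0, so F = (19.179, 12.695). ∠LFV = 57.5° gives FV at 156.00° from the x-axis; with |FV| = 15.1, V = (5.3848, 18.836). ∠FVG = 119.0° gives VG at -143.00° from the x-axis; with |VG| = 26.9, G = (-16.098, 2.6474). ∠VGK = 149.7° gives GK at -112.70° from the x-axis; with |GK| = 28.7, K = (-27.174, -23.829). GK ⟂ KH, so KH runs at -22.700°; with |KH| = 17.8, H = (-10.753, -30.699). ∠KHU = 118.3° gives HU at 39.000° from the x-axis; with |HU| = 9.3, U = (-3.5253, -24.846). Then |LU| = |U − L| = 25.095.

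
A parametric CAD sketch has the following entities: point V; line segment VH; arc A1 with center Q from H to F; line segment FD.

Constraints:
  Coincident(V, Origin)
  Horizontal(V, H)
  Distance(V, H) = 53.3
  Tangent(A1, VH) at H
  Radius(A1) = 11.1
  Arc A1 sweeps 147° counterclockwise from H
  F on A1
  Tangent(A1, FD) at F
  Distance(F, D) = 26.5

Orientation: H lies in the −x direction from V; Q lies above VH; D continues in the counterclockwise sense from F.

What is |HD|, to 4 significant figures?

38.42

V is at the origin; VH is horizontal with |VH| = 53.3 and H on the −x side, so H = (-53.30, 0.000). Since A1 is tangent to VH there, QH ⟂ VH, so Q = H + (0, 11.1) = (-53.30, 11.10). On A1, H sits at bearing -90° from Q; a 147° counterclockwise sweep puts F at bearing 57°, so F = Q + 11.1·(cos 57°, sin 57°) = (-47.25, 20.41). A1 meets FD tangentially, so QF is at right angles to FD, so FD runs along (−sin 57°, cos 57°); with |FD| = 26.5, D = (-69.48, 34.84). Then |HD| = |D − H| = 38.42.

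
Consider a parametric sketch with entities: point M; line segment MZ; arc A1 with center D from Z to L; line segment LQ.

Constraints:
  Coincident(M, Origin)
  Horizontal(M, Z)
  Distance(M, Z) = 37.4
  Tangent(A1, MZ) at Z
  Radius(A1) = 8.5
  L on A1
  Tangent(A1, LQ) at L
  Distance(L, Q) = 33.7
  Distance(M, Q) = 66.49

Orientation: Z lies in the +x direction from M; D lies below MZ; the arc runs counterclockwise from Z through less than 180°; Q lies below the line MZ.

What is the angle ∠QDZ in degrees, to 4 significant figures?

152.0°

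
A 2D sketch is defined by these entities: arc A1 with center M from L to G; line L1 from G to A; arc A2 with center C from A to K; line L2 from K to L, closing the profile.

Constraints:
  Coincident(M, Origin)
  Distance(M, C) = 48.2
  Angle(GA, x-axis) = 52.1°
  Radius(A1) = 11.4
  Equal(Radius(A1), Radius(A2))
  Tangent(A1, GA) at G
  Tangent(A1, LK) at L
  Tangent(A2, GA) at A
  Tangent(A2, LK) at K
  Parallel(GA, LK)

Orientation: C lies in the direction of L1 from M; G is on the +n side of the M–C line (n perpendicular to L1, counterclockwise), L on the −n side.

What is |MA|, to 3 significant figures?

49.5

The slot axis is L1's direction at 52.1°, so u = (cos 52.1°, sin 52.1°) = (0.614, 0.789) and n = (−sin 52.1°, cos 52.1°) = (-0.789, 0.614). M is at the origin and C lies 48.2 along u from M, so C = 48.2·u = (29.6, 38.0). Tangency of A1 to both parallel lines with radius 11.4 puts G and L at M ± 11.4·n: G = (-9.00, 7.00), L = (9.00, -7.00). Equal radii place A and K the same way about C: A = C + 11.4·n = (20.6, 45.0), K = C − 11.4·n = (38.6, 31.0). Then |MA| = |A − M| = 49.5.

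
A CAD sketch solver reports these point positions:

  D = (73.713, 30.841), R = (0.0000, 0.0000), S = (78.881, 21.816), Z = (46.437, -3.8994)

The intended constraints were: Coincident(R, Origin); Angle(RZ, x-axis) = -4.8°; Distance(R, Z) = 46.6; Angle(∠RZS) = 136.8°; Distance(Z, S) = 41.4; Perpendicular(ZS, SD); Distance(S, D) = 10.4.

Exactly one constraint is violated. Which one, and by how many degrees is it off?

Perpendicular(ZS, SD) — off by 8.60°.

R = (0.00, 0.00) ✓; RZ at -4.800° ✓; |RZ| = 46.60 ✓; ∠RZS = 136.8° ✓; |ZS| = 41.40 ✓; ∠(ZS, SD) = 81.40° ✗; |SD| = 10.40 ✓.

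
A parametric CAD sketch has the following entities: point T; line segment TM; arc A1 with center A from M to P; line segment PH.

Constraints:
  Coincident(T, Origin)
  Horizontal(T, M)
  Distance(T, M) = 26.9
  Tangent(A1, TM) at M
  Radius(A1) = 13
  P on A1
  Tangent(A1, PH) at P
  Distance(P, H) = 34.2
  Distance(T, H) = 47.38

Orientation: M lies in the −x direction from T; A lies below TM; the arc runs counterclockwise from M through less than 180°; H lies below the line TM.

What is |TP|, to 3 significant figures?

42.3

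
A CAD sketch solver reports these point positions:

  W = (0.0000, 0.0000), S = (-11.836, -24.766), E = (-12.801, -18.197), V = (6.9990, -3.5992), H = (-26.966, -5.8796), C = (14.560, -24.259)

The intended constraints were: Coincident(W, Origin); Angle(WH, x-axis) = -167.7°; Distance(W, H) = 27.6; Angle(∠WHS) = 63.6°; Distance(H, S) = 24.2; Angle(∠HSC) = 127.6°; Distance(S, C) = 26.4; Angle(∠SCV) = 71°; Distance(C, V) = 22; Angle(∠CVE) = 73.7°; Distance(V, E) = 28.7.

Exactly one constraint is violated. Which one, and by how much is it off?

Distance(V, E) = 28.7 — off by 4.10.

W = (0.00, 0.00) ✓; WH at -167.7° ✓; |WH| = 27.60 ✓; ∠WHS = 63.60° ✓; |HS| = 24.20 ✓; ∠HSC = 127.6° ✓; |SC| = 26.40 ✓; ∠SCV = 71.00° ✓; |CV| = 22.00 ✓; ∠CVE = 73.70° ✓; |VE| = 24.60 ✗.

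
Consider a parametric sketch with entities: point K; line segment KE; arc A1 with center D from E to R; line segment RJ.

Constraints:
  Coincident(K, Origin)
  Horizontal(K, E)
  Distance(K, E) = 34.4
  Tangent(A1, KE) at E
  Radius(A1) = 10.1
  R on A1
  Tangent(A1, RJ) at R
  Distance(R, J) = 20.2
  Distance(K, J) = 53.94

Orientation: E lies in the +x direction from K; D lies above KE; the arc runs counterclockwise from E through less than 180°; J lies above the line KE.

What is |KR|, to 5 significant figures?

45.610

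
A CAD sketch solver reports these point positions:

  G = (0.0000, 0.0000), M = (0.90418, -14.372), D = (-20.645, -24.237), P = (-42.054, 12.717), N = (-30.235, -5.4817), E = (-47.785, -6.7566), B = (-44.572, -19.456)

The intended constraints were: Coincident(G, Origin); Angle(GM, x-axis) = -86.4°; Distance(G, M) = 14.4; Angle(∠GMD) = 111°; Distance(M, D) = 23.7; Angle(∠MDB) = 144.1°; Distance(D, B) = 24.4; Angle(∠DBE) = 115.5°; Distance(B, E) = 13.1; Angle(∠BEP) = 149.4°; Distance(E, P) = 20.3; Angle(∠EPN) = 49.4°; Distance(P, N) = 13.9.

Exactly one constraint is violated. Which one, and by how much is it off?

Distance(P, N) = 13.9 — off by 7.80.

G = (0.00, 0.00) ✓; GM at -86.40° ✓; |GM| = 14.40 ✓; ∠GMD = 111.0° ✓; |MD| = 23.70 ✓; ∠MDB = 144.1° ✓; |DB| = 24.40 ✓; ∠DBE = 115.5° ✓; |BE| = 13.10 ✓; ∠BEP = 149.4° ✓; |EP| = 20.30 ✓; ∠EPN = 49.40° ✓; |PN| = 21.70 ✗.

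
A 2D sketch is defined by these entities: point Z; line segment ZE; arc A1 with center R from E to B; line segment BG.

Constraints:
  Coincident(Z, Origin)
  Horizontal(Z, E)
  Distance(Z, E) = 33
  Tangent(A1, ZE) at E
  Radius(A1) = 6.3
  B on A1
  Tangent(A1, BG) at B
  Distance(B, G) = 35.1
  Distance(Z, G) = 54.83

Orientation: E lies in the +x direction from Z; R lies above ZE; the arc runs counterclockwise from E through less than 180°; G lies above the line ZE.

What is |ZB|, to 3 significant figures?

39.9

Z is at the origin; Z and E share the same y with |ZE| = 33.0 and E on the +x side, so E = (33.0, 0.00). Tangency of A1 to ZE means the radius RE is perpendicular to ZE, so R = E + (0, 6.3) = (33.0, 6.30). Since RB ⟂ BG (tangency), |RG| = √(6.3² + 35.1²) = 35.7 regardless of where B sits on A1. So G lies on both circle(Z, 54.83) and circle(R, 35.7); the above-ZE intersection is G = (35.4, 41.9). B is the foot of the tangent from G: B = (39.3, 7.00).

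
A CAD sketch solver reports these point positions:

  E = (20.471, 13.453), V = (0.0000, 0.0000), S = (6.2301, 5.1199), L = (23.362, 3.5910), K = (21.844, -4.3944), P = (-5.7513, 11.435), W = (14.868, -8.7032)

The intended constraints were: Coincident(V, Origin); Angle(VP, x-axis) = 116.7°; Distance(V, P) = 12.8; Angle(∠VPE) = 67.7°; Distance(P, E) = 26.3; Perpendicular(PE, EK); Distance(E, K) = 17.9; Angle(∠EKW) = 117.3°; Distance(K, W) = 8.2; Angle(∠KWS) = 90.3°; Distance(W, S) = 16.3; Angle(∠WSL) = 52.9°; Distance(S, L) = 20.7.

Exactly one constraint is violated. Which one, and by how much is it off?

Distance(S, L) = 20.7 — off by 3.50.

V = (0.00, 0.00) ✓; VP at 116.7° ✓; |VP| = 12.80 ✓; ∠VPE = 67.70° ✓; |PE| = 26.30 ✓; ∠(PE, EK) = 90.00° ✓; |EK| = 17.90 ✓; ∠EKW = 117.3° ✓; |KW| = 8.199 ✓; ∠KWS = 90.30° ✓; |WS| = 16.30 ✓; ∠WSL = 52.90° ✓; |SL| = 17.20 ✗.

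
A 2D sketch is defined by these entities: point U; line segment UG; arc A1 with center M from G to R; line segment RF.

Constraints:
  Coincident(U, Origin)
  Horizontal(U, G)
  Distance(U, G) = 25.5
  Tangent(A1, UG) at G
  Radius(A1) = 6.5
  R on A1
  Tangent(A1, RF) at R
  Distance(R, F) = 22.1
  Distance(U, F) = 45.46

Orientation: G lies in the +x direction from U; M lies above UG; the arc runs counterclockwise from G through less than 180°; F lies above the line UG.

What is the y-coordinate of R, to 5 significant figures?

4.9945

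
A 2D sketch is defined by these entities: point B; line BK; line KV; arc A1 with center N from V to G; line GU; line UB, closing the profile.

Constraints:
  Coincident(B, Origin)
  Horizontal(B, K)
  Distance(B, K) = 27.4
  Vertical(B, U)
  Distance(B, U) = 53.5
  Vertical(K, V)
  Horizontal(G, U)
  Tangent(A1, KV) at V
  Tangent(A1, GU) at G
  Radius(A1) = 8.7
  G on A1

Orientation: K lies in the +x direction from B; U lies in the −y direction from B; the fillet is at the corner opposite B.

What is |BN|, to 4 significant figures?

48.55

B and U share the same x with |BU| = 53.5 and U on the −y side, so U = (0.000, -53.50). The virtual corner opposite B is at (27.40, -53.50). A1 meets KV tangentially, so NV is at right angles to KV and A1 meets GU tangentially, so NG is at right angles to GU, with radius 8.7, so the center N sits 8.7 in from both sides at N = (18.70, -44.80). Then |BN| = |N − B| = 48.55.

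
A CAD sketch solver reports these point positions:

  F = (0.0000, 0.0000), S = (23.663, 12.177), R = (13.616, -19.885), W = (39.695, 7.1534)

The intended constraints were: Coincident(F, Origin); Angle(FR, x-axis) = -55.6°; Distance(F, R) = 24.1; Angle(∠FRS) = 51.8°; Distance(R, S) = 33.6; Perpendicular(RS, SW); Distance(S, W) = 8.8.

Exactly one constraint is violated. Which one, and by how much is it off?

Distance(S, W) = 8.8 — off by 8.00.

F = (0.00, 0.00) ✓; FR at -55.60° ✓; |FR| = 24.10 ✓; ∠FRS = 51.80° ✓; |RS| = 33.60 ✓; ∠(RS, SW) = 90.00° ✓; |SW| = 16.80 ✗.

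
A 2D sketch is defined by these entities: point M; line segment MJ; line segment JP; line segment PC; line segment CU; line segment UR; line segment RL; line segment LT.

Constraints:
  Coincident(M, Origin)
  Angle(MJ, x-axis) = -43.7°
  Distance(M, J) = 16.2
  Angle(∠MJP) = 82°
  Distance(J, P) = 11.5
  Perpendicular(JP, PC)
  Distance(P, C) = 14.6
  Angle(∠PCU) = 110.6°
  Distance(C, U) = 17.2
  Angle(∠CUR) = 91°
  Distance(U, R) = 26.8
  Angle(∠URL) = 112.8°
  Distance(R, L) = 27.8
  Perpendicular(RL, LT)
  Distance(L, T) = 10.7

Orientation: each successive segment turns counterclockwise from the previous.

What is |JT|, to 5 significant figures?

20.598

∠URL = 112.8° gives RL at 9.9000° from the x-axis; with |RL| = 27.8, L = (34.121, -20.650). RL ⟂ LT, so LT runs at 99.900°; with |LT| = 10.7, T = (32.282, -10.109). Then |JT| = |T − J| = 20.598.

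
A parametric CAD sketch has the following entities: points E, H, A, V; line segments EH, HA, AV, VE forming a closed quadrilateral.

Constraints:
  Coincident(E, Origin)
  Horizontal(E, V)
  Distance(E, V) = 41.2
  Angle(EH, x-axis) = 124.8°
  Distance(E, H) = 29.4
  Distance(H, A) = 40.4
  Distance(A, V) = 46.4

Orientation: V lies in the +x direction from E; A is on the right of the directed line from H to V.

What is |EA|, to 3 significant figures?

14.2

Checks: EH at 124.8° ✓; |HA| = 40.40 ✓; |AV| = 46.40 ✓.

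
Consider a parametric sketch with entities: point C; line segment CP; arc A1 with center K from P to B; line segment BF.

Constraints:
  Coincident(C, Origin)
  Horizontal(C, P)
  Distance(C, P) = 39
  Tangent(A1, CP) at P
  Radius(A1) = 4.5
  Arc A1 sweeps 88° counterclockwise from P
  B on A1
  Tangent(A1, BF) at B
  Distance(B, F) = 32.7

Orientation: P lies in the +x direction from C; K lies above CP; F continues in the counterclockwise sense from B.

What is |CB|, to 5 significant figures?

43.714

Tangency of A1 to CP means the radius KP is perpendicular to CP, so K = P + (0, 4.5) = (39.000, 4.5000). On A1, P sits at bearing -90° from K; an 88° counterclockwise sweep puts B at bearing -2°, so B = K + 4.5·(cos -2°, sin -2°) = (43.497, 4.3430). Then |CB| = |B − C| = 43.714.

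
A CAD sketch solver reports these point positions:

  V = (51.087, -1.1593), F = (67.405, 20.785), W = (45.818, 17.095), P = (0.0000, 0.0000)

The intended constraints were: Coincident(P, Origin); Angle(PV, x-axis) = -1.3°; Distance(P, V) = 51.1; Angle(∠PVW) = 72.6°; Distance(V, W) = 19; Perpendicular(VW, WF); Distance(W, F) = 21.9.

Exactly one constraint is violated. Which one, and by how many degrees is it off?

Perpendicular(VW, WF) — off by 6.40°.

P = (0.00, 0.00) ✓; PV at -1.300° ✓; |PV| = 51.10 ✓; ∠PVW = 72.60° ✓; |VW| = 19.00 ✓; ∠(VW, WF) = 96.40° ✗; |WF| = 21.90 ✓.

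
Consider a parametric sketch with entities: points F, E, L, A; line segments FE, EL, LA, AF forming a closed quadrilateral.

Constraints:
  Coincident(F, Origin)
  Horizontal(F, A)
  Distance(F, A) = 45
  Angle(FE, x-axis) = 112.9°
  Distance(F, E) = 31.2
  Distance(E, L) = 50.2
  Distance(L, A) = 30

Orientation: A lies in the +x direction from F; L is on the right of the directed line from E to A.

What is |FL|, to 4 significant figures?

21.06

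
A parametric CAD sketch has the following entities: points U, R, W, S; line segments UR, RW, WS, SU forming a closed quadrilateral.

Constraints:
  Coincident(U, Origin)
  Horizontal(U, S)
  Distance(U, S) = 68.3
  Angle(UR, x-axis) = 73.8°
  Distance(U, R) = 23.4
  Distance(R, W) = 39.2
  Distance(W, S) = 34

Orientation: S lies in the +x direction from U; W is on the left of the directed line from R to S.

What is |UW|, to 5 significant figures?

52.185

Checks: |RW| = 39.20 ✓; |WS| = 34.00 ✓.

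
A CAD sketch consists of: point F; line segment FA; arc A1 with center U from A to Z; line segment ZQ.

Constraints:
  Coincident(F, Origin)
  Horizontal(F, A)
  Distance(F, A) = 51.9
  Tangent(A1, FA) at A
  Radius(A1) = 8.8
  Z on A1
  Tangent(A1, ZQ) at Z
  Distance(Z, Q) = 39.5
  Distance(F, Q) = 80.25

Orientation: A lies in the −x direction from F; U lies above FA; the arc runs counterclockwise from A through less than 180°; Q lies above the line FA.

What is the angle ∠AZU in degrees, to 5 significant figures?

29.295°

F is at the origin; FA is horizontal with |FA| = 51.9 and A on the −x side, so A = (-51.900, 0.0000). The tangent condition forces UA to be normal to FA, so U = A + (0, 8.8) = (-51.900, 8.8000). Since UZ ⟂ ZQ (tangency), |UQ| = √(8.8² + 39.5²) = 40.468 regardless of where Z sits on A1. So Q lies on both circle(F, 80.25) and circle(U, 40.468); the above-FA intersection is Q = (-64.976, 47.098). Z is the foot of the tangent from Q: Z = (-44.390, 13.386).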